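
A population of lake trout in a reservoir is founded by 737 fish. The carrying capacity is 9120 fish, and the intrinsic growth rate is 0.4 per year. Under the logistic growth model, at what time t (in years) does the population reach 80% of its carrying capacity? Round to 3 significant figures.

A = (K − N₀)/N₀ = (9120 − 737)/737 = 11.374.
Solve 9120/(1 + 11.374·e^(−0.4t)) = 7296: 1 + 11.374·e^(−0.4t) = 1.25, so e^(−0.4t) = 0.021979.
−0.4·t = ln(0.021979) = -3.8177, so t = 3.8177/0.4 = 9.5442.

9.54 years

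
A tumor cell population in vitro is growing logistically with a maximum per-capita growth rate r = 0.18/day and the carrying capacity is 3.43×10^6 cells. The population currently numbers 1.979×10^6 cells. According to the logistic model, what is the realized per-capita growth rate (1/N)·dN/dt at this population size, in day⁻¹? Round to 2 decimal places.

(1/N)·dN/dt = r(1 − N/K) = 0.18 × (1 − 1.979×10^6/3.43×10^6).
= 0.18 × 0.42303 = 0.076146.

0.08 per day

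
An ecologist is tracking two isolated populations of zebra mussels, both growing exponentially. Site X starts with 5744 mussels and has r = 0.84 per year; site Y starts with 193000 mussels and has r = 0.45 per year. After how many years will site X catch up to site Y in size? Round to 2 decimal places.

Set 5744·e^(0.84t) = 193000·e^(0.45t).
e^((0.84 − 0.45)t) = 193000/5744 → e^(0.39·t) = 33.6.
0.39·t = ln(33.6) = 3.5145, so t = 3.5145/0.39 = 9.0116.

9.01 years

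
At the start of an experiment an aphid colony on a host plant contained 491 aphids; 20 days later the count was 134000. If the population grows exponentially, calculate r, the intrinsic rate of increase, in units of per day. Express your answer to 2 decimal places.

0.28 per day

From N(t) = N₀·e^(rt): e^(r·20) = 134000/491 = 272.91.
r·20 = ln(272.91) = 5.6092, so r = 5.6092/20 = 0.28046.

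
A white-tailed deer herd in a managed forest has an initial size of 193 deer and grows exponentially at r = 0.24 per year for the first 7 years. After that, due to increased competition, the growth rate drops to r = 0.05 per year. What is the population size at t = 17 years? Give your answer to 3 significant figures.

Phase 1: N(7) = 193·e^(0.24×7) = 193·e^1.68 = 1035.55.
Phase 2 runs for 17 − 7 = 10 years at r = 0.05.
N(17) = 1035.55·e^(0.05×10) = 1035.55·e^0.5 = 1707.34.

1710 deer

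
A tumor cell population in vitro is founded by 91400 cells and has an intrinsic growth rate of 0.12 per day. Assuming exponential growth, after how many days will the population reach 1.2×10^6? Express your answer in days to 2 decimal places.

Set N₀·e^(rt) = 1.2×10^6: e^(0.12·t) = 1.2×10^6/91400 = 13.129.
0.12·t = ln(13.129) = 2.5748, so t = 2.5748/0.12 = 21.457.

21.46 days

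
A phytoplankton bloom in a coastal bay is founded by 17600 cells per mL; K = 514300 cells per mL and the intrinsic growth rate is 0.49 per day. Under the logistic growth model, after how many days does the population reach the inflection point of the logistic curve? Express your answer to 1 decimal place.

Logistic growth is fastest at N = K/2 = 257150.
A = (K − N₀)/N₀ = 28.222. Set K/(1 + A·e^(−rt)) = K/2 → A·e^(−rt) = 1.
e^(−0.49t) = 1/28.222 = 0.0354339, so t = ln(28.222)/0.49 = 3.3401/0.49 = 6.8165.

6.8 days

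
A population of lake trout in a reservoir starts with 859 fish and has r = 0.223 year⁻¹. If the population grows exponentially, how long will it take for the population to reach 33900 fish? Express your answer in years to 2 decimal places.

Set N₀·e^(rt) = 33900: e^(0.223·t) = 33900/859 = 39.464.
0.223·t = ln(39.464) = 3.6754, so t = 3.6754/0.223 = 16.482.

16.48 years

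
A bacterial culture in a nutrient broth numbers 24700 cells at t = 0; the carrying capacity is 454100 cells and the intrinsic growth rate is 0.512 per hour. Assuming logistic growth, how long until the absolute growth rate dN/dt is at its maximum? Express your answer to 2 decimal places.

Logistic growth is fastest at N = K/2 = 227050.
A = (K − N₀)/N₀ = 17.385. Set K/(1 + A·e^(−rt)) = K/2 → A·e^(−rt) = 1.
e^(−0.512t) = 1/17.385 = 0.0575221, so t = ln(17.385)/0.512 = 2.8556/0.512 = 5.5773.

5.58 hours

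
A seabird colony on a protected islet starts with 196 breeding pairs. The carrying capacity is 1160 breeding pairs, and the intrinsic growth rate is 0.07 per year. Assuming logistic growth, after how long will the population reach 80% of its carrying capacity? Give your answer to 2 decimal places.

42.56 years

A = (K − N₀)/N₀ = (1160 − 196)/196 = 4.9184.
Solve 1160/(1 + 4.9184·e^(−0.07t)) = 928: 1 + 4.9184·e^(−0.07t) = 1.25, so e^(−0.07t) = 0.0508299.
−0.07·t = ln(0.0508299) = -2.9793, so t = 2.9793/0.07 = 42.561.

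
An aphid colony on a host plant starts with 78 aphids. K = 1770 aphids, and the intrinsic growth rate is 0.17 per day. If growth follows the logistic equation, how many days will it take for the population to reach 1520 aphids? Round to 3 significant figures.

28.7 days

A = (K − N₀)/N₀ = (1770 − 78)/78 = 21.692.
Solve 1770/(1 + 21.692·e^(−0.17t)) = 1520: 1 + 21.692·e^(−0.17t) = 1.1645, so e^(−0.17t) = 0.00758212.
−0.17·t = ln(0.00758212) = -4.882, so t = 4.882/0.17 = 28.717.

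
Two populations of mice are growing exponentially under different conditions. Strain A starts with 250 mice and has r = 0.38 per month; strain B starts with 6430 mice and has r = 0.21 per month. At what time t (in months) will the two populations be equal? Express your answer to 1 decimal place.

19.1 months

Set 250·e^(0.38t) = 6430·e^(0.21t).
e^((0.38 − 0.21)t) = 6430/250 → e^(0.17·t) = 25.72.
0.17·t = ln(25.72) = 3.2473, so t = 3.2473/0.17 = 19.102.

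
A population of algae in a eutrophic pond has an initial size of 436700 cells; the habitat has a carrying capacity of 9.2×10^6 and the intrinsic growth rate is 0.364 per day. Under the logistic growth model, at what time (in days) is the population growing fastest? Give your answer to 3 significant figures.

Logistic growth is fastest at N = K/2 = 4.6×10^6.
A = (K − N₀)/N₀ = 20.067. Set K/(1 + A·e^(−rt)) = K/2 → A·e^(−rt) = 1.
e^(−0.364t) = 1/20.067 = 0.0498328, so t = ln(20.067)/0.364 = 2.9991/0.364 = 8.2392.

8.24 days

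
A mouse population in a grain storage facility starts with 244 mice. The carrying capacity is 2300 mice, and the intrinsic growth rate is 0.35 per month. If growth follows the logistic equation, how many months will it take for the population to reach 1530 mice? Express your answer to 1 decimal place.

A = (K − N₀)/N₀ = (2300 − 244)/244 = 8.4262.
Solve 2300/(1 + 8.4262·e^(−0.35t)) = 1530: 1 + 8.4262·e^(−0.35t) = 1.5033, so e^(−0.35t) = 0.0597264.
−0.35·t = ln(0.0597264) = -2.818, so t = 2.818/0.35 = 8.0514.

8.1 months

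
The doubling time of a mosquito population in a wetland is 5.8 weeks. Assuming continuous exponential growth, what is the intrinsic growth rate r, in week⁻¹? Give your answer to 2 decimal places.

0.12 per week

r = ln(2)/t_d = 0.6931/5.8 = 0.11951.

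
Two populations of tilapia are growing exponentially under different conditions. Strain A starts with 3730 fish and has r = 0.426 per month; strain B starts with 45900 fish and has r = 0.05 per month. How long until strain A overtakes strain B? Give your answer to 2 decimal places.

Set 3730·e^(0.426t) = 45900·e^(0.05t).
e^((0.426 − 0.05)t) = 45900/3730 → e^(0.376·t) = 12.306.
0.376·t = ln(12.306) = 2.5101, so t = 2.5101/0.376 = 6.6757.

6.68 months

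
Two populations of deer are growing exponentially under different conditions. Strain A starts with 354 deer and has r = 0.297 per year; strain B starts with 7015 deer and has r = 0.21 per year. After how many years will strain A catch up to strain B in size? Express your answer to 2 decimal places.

34.33 years

Set 354·e^(0.297t) = 7015·e^(0.21t).
e^((0.297 − 0.21)t) = 7015/354 → e^(0.087·t) = 19.816.
0.087·t = ln(19.816) = 2.9865, so t = 2.9865/0.087 = 34.328.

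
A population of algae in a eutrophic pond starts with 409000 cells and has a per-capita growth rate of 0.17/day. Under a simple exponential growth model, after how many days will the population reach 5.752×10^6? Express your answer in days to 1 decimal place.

15.6 days

Set N₀·e^(rt) = 5.752×10^6: e^(0.17·t) = 5.752×10^6/409000 = 14.064.
0.17·t = ln(14.064) = 2.6436, so t = 2.6436/0.17 = 15.551.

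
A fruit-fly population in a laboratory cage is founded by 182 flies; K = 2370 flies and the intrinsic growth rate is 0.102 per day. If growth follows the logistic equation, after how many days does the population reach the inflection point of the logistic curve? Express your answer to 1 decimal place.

Logistic growth is fastest at N = K/2 = 1185.
A = (K − N₀)/N₀ = 12.022. Set K/(1 + A·e^(−rt)) = K/2 → A·e^(−rt) = 1.
e^(−0.102t) = 1/12.022 = 0.083181, so t = ln(12.022)/0.102 = 2.4867/0.102 = 24.38.

24.4 days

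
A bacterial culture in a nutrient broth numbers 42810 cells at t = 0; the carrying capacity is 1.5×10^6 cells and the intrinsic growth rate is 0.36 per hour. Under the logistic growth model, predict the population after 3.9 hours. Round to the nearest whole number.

A = (K − N₀)/N₀ = (1.5×10^6 − 42810)/42810 = 34.039.
N(t) = K/(1 + A·e^(−rt)) = 1.5×10^6/(1 + 34.039×e^(−0.36×3.9)).
e^(−1.404) = 0.24561; denominator = 1 + 34.039×0.24561 = 9.3603.
N = 1.5×10^6/9.3603 = 160251.

160251 cells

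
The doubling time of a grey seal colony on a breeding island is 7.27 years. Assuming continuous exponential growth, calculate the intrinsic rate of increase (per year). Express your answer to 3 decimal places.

0.095 per year

r = ln(2)/t_d = 0.6931/7.27 = 0.095343.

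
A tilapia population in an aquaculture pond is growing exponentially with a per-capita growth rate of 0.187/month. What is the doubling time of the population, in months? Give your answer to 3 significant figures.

Doubling time t_d = ln(2)/r = 0.6931/0.187 = 3.7067.

3.71 months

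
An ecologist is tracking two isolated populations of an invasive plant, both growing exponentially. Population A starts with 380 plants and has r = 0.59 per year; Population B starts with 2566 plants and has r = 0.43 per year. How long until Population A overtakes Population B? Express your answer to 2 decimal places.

11.94 years

Set 380·e^(0.59t) = 2566·e^(0.43t).
e^((0.59 − 0.43)t) = 2566/380 → e^(0.16·t) = 6.7526.
0.16·t = ln(6.7526) = 1.9099, so t = 1.9099/0.16 = 11.937.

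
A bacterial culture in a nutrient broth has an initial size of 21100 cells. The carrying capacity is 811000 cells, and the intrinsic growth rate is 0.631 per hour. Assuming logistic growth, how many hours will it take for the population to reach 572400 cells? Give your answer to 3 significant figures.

7.13 hours

A = (K − N₀)/N₀ = (811000 − 21100)/21100 = 37.436.
Solve 811000/(1 + 37.436·e^(−0.631t)) = 572400: 1 + 37.436·e^(−0.631t) = 1.4168, so e^(−0.631t) = 0.0111348.
−0.631·t = ln(0.0111348) = -4.4977, so t = 4.4977/0.631 = 7.1279.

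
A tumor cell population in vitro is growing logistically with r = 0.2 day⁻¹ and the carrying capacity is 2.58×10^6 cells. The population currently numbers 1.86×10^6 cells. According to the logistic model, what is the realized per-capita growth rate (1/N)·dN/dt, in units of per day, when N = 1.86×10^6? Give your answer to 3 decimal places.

(1/N)·dN/dt = r(1 − N/K) = 0.2 × (1 − 1.86×10^6/2.58×10^6).
= 0.2 × 0.27907 = 0.055814.

0.056 per day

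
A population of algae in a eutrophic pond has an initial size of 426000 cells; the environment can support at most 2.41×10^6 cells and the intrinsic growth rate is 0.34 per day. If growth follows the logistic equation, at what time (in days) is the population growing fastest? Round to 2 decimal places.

Logistic growth is fastest at N = K/2 = 1.205×10^6.
A = (K − N₀)/N₀ = 4.6573. Set K/(1 + A·e^(−rt)) = K/2 → A·e^(−rt) = 1.
e^(−0.34t) = 1/4.6573 = 0.214718, so t = ln(4.6573)/0.34 = 1.5384/0.34 = 4.5248.

4.52 days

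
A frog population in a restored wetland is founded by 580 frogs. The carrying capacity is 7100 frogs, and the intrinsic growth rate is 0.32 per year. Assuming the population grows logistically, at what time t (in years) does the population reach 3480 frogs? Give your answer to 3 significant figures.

A = (K − N₀)/N₀ = (7100 − 580)/580 = 11.241.
Solve 7100/(1 + 11.241·e^(−0.32t)) = 3480: 1 + 11.241·e^(−0.32t) = 2.0402, so e^(−0.32t) = 0.0925358.
−0.32·t = ln(0.0925358) = -2.3802, so t = 2.3802/0.32 = 7.438.

7.44 years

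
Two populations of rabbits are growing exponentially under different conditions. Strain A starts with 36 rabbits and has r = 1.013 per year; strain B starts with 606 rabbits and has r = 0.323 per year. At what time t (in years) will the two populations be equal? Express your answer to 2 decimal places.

Set 36·e^(1.013t) = 606·e^(0.323t).
e^((1.013 − 0.323)t) = 606/36 → e^(0.69·t) = 16.833.
0.69·t = ln(16.833) = 2.8234, so t = 2.8234/0.69 = 4.0918.

4.09 years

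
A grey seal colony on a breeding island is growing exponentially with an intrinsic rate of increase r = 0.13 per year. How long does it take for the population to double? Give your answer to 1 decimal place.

Doubling time t_d = ln(2)/r = 0.6931/0.13 = 5.3319.

5.3 years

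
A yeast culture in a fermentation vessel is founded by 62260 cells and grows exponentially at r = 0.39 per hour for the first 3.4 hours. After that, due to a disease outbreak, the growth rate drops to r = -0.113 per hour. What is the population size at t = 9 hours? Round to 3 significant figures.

125000 cells

Phase 1: N(3.4) = 62260·e^(0.39×3.4) = 62260·e^1.326 = 234468.
Phase 2 runs for 9 − 3.4 = 5.6 hours at r = -0.113.
N(9) = 234468·e^(-0.113×5.6) = 234468·e^-0.6328 = 124527.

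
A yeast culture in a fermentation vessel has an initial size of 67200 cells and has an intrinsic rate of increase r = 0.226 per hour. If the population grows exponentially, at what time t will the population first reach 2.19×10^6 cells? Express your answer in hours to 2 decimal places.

Set N₀·e^(rt) = 2.19×10^6: e^(0.226·t) = 2.19×10^6/67200 = 32.589.
0.226·t = ln(32.589) = 3.484, so t = 3.484/0.226 = 15.416.

15.42 hours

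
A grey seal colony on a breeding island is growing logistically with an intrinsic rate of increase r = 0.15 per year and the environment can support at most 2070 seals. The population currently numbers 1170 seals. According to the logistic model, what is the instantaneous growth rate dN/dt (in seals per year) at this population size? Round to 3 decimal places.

76.304 seals per year

dN/dt = rN(1 − N/K) = 0.15 × 1170 × (1 − 1170/2070).
1 − 1170/2070 = 0.43478; dN/dt = 0.15 × 1170 × 0.43478 = 76.304.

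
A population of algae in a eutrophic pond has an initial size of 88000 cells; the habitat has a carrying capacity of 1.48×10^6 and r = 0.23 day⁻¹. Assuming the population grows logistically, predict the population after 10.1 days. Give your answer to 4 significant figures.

580400 cells

A = (K − N₀)/N₀ = (1.48×10^6 − 88000)/88000 = 15.818.
N(t) = K/(1 + A·e^(−rt)) = 1.48×10^6/(1 + 15.818×e^(−0.23×10.1)).
e^(−2.323) = 0.097979; denominator = 1 + 15.818×0.097979 = 2.5499.
N = 1.48×10^6/2.5499 = 580426.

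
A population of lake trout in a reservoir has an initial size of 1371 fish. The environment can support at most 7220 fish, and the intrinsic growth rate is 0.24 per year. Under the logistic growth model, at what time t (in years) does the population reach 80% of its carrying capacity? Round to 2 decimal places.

A = (K − N₀)/N₀ = (7220 − 1371)/1371 = 4.2662.
Solve 7220/(1 + 4.2662·e^(−0.24t)) = 5776: 1 + 4.2662·e^(−0.24t) = 1.25, so e^(−0.24t) = 0.0585998.
−0.24·t = ln(0.0585998) = -2.837, so t = 2.837/0.24 = 11.821.

11.82 years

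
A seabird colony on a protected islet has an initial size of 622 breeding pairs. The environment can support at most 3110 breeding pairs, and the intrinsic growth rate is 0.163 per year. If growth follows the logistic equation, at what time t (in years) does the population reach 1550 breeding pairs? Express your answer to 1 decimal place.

A = (K − N₀)/N₀ = (3110 − 622)/622 = 4.
Solve 3110/(1 + 4·e^(−0.163t)) = 1550: 1 + 4·e^(−0.163t) = 2.0065, so e^(−0.163t) = 0.251613.
−0.163·t = ln(0.251613) = -1.3799, so t = 1.3799/0.163 = 8.4654.

8.5 years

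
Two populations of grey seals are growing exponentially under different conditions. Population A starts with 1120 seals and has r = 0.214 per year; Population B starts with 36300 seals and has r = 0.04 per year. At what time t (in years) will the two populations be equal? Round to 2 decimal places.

Set 1120·e^(0.214t) = 36300·e^(0.04t).
e^((0.214 − 0.04)t) = 36300/1120 → e^(0.174·t) = 32.411.
0.174·t = ln(32.411) = 3.4785, so t = 3.4785/0.174 = 19.991.

19.99 years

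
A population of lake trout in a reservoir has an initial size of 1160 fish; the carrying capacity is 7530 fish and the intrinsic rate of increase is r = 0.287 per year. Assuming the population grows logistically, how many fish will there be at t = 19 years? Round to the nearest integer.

7357 fish

A = (K − N₀)/N₀ = (7530 − 1160)/1160 = 5.4914.
N(t) = K/(1 + A·e^(−rt)) = 7530/(1 + 5.4914×e^(−0.287×19)).
e^(−5.453) = 0.0042834; denominator = 1 + 5.4914×0.0042834 = 1.0235.
N = 7530/1.0235 = 7356.95.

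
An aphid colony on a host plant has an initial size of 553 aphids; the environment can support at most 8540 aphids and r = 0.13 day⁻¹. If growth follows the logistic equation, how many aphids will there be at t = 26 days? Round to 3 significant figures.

5720 aphids

A = (K − N₀)/N₀ = (8540 − 553)/553 = 14.443.
N(t) = K/(1 + A·e^(−rt)) = 8540/(1 + 14.443×e^(−0.13×26)).
e^(−3.38) = 0.034047; denominator = 1 + 14.443×0.034047 = 1.4917.
N = 8540/1.4917 = 5724.82.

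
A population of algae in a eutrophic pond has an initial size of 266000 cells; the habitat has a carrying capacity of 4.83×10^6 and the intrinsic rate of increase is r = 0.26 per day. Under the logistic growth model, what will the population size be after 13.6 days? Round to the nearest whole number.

A = (K − N₀)/N₀ = (4.83×10^6 − 266000)/266000 = 17.158.
N(t) = K/(1 + A·e^(−rt)) = 4.83×10^6/(1 + 17.158×e^(−0.26×13.6)).
e^(−3.536) = 0.02913; denominator = 1 + 17.158×0.02913 = 1.4998.
N = 4.83×10^6/1.4998 = 3.220423×10^6.

3220423 cells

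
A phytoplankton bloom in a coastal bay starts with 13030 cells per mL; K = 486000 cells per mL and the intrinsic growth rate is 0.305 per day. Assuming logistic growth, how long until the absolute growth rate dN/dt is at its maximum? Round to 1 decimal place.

11.8 days

Logistic growth is fastest at N = K/2 = 243000.
A = (K − N₀)/N₀ = 36.299. Set K/(1 + A·e^(−rt)) = K/2 → A·e^(−rt) = 1.
e^(−0.305t) = 1/36.299 = 0.0275493, so t = ln(36.299)/0.305 = 3.5918/0.305 = 11.776.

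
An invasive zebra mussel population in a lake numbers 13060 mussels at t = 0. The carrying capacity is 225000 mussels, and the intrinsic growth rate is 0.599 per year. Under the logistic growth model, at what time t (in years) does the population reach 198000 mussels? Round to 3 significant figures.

A = (K − N₀)/N₀ = (225000 − 13060)/13060 = 16.228.
Solve 225000/(1 + 16.228·e^(−0.599t)) = 198000: 1 + 16.228·e^(−0.599t) = 1.1364, so e^(−0.599t) = 0.00840289.
−0.599·t = ln(0.00840289) = -4.7792, so t = 4.7792/0.599 = 7.9786.

7.98 years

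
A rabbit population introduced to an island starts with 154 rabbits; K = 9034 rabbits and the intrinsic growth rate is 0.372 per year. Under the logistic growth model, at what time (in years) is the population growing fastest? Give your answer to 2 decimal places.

Logistic growth is fastest at N = K/2 = 4517.
A = (K − N₀)/N₀ = 57.662. Set K/(1 + A·e^(−rt)) = K/2 → A·e^(−rt) = 1.
e^(−0.372t) = 1/57.662 = 0.0173423, so t = ln(57.662)/0.372 = 4.0546/0.372 = 10.899.

10.90 years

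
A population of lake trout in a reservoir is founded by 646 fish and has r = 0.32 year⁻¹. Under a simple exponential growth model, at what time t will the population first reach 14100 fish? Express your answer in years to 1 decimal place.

9.6 years

Set N₀·e^(rt) = 14100: e^(0.32·t) = 14100/646 = 21.827.
0.32·t = ln(21.827) = 3.0831, so t = 3.0831/0.32 = 9.6348.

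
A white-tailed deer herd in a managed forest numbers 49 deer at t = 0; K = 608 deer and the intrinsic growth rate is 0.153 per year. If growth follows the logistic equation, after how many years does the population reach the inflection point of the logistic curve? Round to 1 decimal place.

15.9 years

Logistic growth is fastest at N = K/2 = 304.
A = (K − N₀)/N₀ = 11.408. Set K/(1 + A·e^(−rt)) = K/2 → A·e^(−rt) = 1.
e^(−0.153t) = 1/11.408 = 0.0876565, so t = ln(11.408)/0.153 = 2.4343/0.153 = 15.911.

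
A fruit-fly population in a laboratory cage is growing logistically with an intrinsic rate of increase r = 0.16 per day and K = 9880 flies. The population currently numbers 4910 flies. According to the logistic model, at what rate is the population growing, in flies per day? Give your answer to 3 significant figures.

dN/dt = rN(1 − N/K) = 0.16 × 4910 × (1 − 4910/9880).
1 − 4910/9880 = 0.50304; dN/dt = 0.16 × 4910 × 0.50304 = 395.19.

395 flies per day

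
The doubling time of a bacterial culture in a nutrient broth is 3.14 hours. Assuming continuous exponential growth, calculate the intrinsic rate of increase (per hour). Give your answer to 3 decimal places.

r = ln(2)/t_d = 0.6931/3.14 = 0.22075.

0.221 per hour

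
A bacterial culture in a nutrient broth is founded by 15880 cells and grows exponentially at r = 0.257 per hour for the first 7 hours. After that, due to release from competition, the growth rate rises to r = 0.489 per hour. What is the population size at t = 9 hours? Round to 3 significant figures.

255000 cells

Phase 1: N(7) = 15880·e^(0.257×7) = 15880·e^1.799 = 95972.4.
Phase 2 runs for 9 − 7 = 2 hours at r = 0.489.
N(9) = 95972.4·e^(0.489×2) = 95972.4·e^0.978 = 255203.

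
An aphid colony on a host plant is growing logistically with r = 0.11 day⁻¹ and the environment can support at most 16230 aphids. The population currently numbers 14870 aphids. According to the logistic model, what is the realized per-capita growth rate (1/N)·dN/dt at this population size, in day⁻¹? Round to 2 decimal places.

0.01 per day

(1/N)·dN/dt = r(1 − N/K) = 0.11 × (1 − 14870/16230).
= 0.11 × 0.083795 = 0.0092175.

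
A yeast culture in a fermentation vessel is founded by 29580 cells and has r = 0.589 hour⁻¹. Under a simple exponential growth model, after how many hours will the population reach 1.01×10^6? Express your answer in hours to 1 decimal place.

Set N₀·e^(rt) = 1.01×10^6: e^(0.589·t) = 1.01×10^6/29580 = 34.145.
0.589·t = ln(34.145) = 3.5306, so t = 3.5306/0.589 = 5.9942.

6.0 hours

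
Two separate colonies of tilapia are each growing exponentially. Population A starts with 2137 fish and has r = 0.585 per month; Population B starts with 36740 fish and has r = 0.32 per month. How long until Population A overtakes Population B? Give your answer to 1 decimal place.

Set 2137·e^(0.585t) = 36740·e^(0.32t).
e^((0.585 − 0.32)t) = 36740/2137 → e^(0.265·t) = 17.192.
0.265·t = ln(17.192) = 2.8445, so t = 2.8445/0.265 = 10.734.

10.7 months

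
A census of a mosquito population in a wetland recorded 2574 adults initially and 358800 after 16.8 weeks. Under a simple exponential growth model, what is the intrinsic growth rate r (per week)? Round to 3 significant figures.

0.294 per week

From N(t) = N₀·e^(rt): e^(r·16.8) = 358800/2574 = 139.39.
r·16.8 = ln(139.39) = 4.9373, so r = 4.9373/16.8 = 0.29389.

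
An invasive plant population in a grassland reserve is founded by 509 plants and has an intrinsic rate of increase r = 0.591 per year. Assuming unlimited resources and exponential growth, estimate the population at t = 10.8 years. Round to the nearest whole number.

301115 plants

N(t) = N₀·e^(rt) = 509 × e^(0.591×10.8) = 509 × e^6.383.
e^6.383 ≈ 591.58, so N ≈ 509 × 591.58 = 301115.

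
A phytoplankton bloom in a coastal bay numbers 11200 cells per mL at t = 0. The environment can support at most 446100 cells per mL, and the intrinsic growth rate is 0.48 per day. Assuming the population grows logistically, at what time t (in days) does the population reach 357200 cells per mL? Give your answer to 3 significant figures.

A = (K − N₀)/N₀ = (446100 − 11200)/11200 = 38.83.
Solve 446100/(1 + 38.83·e^(−0.48t)) = 357200: 1 + 38.83·e^(−0.48t) = 1.2489, so e^(−0.48t) = 0.00640942.
−0.48·t = ln(0.00640942) = -5.05, so t = 5.05/0.48 = 10.521.

10.5 days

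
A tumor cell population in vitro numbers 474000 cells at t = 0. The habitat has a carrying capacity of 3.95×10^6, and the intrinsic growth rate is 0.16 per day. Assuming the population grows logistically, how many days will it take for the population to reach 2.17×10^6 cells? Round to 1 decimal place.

A = (K − N₀)/N₀ = (3.95×10^6 − 474000)/474000 = 7.3333.
Solve 3.95×10^6/(1 + 7.3333·e^(−0.16t)) = 2.17×10^6: 1 + 7.3333·e^(−0.16t) = 1.8203, so e^(−0.16t) = 0.111856.
−0.16·t = ln(0.111856) = -2.1905, so t = 2.1905/0.16 = 13.691.

13.7 days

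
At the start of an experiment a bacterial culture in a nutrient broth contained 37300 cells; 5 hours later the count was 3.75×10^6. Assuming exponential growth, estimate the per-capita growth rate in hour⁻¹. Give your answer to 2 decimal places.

0.92 per hour

From N(t) = N₀·e^(rt): e^(r·5) = 3.75×10^6/37300 = 100.54.
r·5 = ln(100.54) = 4.6105, so r = 4.6105/5 = 0.9221.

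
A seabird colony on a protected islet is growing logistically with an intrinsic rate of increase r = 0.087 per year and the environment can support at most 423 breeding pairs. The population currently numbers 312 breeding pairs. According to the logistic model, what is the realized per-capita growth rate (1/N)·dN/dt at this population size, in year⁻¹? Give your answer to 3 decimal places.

0.023 per year

(1/N)·dN/dt = r(1 − N/K) = 0.087 × (1 − 312/423).
= 0.087 × 0.26241 = 0.02283.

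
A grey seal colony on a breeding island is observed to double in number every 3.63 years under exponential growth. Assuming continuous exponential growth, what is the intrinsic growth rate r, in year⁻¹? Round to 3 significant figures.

r = ln(2)/t_d = 0.6931/3.63 = 0.19095.

0.191 per year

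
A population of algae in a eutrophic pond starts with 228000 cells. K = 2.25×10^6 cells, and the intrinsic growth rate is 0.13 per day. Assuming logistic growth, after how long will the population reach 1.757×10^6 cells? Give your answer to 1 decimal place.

A = (K − N₀)/N₀ = (2.25×10^6 − 228000)/228000 = 8.8684.
Solve 2.25×10^6/(1 + 8.8684·e^(−0.13t)) = 1.757×10^6: 1 + 8.8684·e^(−0.13t) = 1.2806, so e^(−0.13t) = 0.0316394.
−0.13·t = ln(0.0316394) = -3.4534, so t = 3.4534/0.13 = 26.564.

26.6 days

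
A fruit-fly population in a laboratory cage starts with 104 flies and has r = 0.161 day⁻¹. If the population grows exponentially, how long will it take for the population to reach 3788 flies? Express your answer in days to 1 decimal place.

Set N₀·e^(rt) = 3788: e^(0.161·t) = 3788/104 = 36.423.
0.161·t = ln(36.423) = 3.5952, so t = 3.5952/0.161 = 22.33.

22.3 days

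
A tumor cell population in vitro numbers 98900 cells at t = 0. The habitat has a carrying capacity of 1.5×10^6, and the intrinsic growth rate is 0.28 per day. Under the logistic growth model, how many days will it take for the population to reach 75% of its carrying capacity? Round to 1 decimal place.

13.4 days

A = (K − N₀)/N₀ = (1.5×10^6 − 98900)/98900 = 14.167.
Solve 1.5×10^6/(1 + 14.167·e^(−0.28t)) = 1.125×10^6: 1 + 14.167·e^(−0.28t) = 1.3333, so e^(−0.28t) = 0.0235291.
−0.28·t = ln(0.0235291) = -3.7495, so t = 3.7495/0.28 = 13.391.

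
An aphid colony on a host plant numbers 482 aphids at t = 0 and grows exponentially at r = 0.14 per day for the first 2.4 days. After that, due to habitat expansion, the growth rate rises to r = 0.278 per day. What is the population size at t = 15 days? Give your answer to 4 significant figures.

Phase 1: N(2.4) = 482·e^(0.14×2.4) = 482·e^0.336 = 674.481.
Phase 2 runs for 15 − 2.4 = 12.6 days at r = 0.278.
N(15) = 674.481·e^(0.278×12.6) = 674.481·e^3.503 = 22398.4.

22400 aphids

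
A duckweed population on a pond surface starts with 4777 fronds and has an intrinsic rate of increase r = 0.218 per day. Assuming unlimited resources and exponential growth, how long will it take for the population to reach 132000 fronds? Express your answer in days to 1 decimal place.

15.2 days

Set N₀·e^(rt) = 132000: e^(0.218·t) = 132000/4777 = 27.632.
0.218·t = ln(27.632) = 3.319, so t = 3.319/0.218 = 15.225.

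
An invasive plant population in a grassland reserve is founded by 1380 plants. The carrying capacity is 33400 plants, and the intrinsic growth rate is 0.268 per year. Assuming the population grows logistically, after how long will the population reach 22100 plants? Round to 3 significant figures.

14.2 years

A = (K − N₀)/N₀ = (33400 − 1380)/1380 = 23.203.
Solve 33400/(1 + 23.203·e^(−0.268t)) = 22100: 1 + 23.203·e^(−0.268t) = 1.5113, so e^(−0.268t) = 0.0220366.
−0.268·t = ln(0.0220366) = -3.8151, so t = 3.8151/0.268 = 14.235.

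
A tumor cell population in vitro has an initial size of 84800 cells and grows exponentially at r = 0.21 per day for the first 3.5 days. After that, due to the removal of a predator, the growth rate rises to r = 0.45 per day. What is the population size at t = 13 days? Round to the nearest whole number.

12711922 cells

Phase 1: N(3.5) = 84800·e^(0.21×3.5) = 84800·e^0.735 = 176849.
Phase 2 runs for 13 − 3.5 = 9.5 days at r = 0.45.
N(13) = 176849·e^(0.45×9.5) = 176849·e^4.275 = 1.271192×10^7.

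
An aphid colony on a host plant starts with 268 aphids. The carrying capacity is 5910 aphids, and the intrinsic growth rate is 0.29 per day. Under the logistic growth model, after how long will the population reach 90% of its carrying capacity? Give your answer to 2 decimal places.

18.08 days

A = (K − N₀)/N₀ = (5910 − 268)/268 = 21.052.
Solve 5910/(1 + 21.052·e^(−0.29t)) = 5319: 1 + 21.052·e^(−0.29t) = 1.1111, so e^(−0.29t) = 0.00527788.
−0.29·t = ln(0.00527788) = -5.2442, so t = 5.2442/0.29 = 18.084.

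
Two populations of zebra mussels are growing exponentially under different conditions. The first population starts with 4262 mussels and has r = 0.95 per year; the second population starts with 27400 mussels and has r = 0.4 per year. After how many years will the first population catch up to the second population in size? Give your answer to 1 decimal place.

3.4 years

Set 4262·e^(0.95t) = 27400·e^(0.4t).
e^((0.95 − 0.4)t) = 27400/4262 → e^(0.55·t) = 6.4289.
0.55·t = ln(6.4289) = 1.8608, so t = 1.8608/0.55 = 3.3833.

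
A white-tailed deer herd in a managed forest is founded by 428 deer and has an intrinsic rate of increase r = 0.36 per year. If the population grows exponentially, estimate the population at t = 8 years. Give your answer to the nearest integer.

N(t) = N₀·e^(rt) = 428 × e^(0.36×8) = 428 × e^2.88.
e^2.88 ≈ 17.814, so N ≈ 428 × 17.814 = 7624.51.

7625 deer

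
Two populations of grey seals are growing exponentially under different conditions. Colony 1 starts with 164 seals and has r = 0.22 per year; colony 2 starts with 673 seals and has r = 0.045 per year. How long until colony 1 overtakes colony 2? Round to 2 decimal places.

8.07 years

Set 164·e^(0.22t) = 673·e^(0.045t).
e^((0.22 − 0.045)t) = 673/164 → e^(0.175·t) = 4.1037.
0.175·t = ln(4.1037) = 1.4119, so t = 1.4119/0.175 = 8.0679.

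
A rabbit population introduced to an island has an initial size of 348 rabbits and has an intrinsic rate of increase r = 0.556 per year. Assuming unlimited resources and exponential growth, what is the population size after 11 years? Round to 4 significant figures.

157700 rabbits

N(t) = N₀·e^(rt) = 348 × e^(0.556×11) = 348 × e^6.116.
e^6.116 ≈ 453.05, so N ≈ 348 × 453.05 = 157661.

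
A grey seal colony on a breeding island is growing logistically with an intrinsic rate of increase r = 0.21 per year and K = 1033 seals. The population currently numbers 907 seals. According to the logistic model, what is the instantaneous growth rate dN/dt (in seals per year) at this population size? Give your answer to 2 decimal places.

23.23 seals per year

dN/dt = rN(1 − N/K) = 0.21 × 907 × (1 − 907/1033).
1 − 907/1033 = 0.12197; dN/dt = 0.21 × 907 × 0.12197 = 23.233.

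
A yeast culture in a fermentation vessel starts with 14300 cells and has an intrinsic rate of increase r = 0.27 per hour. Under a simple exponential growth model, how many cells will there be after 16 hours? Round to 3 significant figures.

1080000 cells

N(t) = N₀·e^(rt) = 14300 × e^(0.27×16) = 14300 × e^4.32.
e^4.32 ≈ 75.189, so N ≈ 14300 × 75.189 = 1.075197×10^6.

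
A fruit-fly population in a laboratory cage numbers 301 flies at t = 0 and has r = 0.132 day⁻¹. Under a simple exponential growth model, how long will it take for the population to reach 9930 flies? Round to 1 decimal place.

Set N₀·e^(rt) = 9930: e^(0.132·t) = 9930/301 = 32.99.
0.132·t = ln(32.99) = 3.4962, so t = 3.4962/0.132 = 26.486.

26.5 days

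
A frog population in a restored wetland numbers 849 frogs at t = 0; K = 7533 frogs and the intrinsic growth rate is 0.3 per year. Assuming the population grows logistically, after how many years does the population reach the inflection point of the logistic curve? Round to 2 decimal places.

Logistic growth is fastest at N = K/2 = 3766.5.
A = (K − N₀)/N₀ = 7.8728. Set K/(1 + A·e^(−rt)) = K/2 → A·e^(−rt) = 1.
e^(−0.3t) = 1/7.8728 = 0.12702, so t = ln(7.8728)/0.3 = 2.0634/0.3 = 6.878.

6.88 years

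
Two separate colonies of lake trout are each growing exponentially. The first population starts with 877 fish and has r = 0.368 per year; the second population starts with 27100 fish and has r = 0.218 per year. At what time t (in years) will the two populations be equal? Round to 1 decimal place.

22.9 years

Set 877·e^(0.368t) = 27100·e^(0.218t).
e^((0.368 − 0.218)t) = 27100/877 → e^(0.15·t) = 30.901.
0.15·t = ln(30.901) = 3.4308, so t = 3.4308/0.15 = 22.872.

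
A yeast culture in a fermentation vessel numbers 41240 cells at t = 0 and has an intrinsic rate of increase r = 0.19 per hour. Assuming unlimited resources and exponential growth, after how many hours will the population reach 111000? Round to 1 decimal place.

5.2 hours

Set N₀·e^(rt) = 111000: e^(0.19·t) = 111000/41240 = 2.6916.
0.19·t = ln(2.6916) = 0.99012, so t = 0.99012/0.19 = 5.2112.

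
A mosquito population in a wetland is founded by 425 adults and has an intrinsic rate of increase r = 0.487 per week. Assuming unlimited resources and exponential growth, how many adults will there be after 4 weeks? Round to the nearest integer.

2981 adults

N(t) = N₀·e^(rt) = 425 × e^(0.487×4) = 425 × e^1.948.
e^1.948 ≈ 7.0146, so N ≈ 425 × 7.0146 = 2981.22.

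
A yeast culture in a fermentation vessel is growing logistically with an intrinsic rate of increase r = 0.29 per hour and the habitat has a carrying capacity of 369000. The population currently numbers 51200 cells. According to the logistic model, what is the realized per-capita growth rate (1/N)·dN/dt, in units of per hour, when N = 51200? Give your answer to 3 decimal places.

(1/N)·dN/dt = r(1 − N/K) = 0.29 × (1 − 51200/369000).
= 0.29 × 0.86125 = 0.24976.

0.250 per hour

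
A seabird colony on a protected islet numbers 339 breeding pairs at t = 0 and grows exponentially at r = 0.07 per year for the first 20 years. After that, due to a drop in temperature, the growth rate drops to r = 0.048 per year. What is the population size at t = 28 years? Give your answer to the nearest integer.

Phase 1: N(20) = 339·e^(0.07×20) = 339·e^1.4 = 1374.71.
Phase 2 runs for 28 − 20 = 8 years at r = 0.048.
N(28) = 1374.71·e^(0.048×8) = 1374.71·e^0.384 = 2018.28.

2018 breeding pairs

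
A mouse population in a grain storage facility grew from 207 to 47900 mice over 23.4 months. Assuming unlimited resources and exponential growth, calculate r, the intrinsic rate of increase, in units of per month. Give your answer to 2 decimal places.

From N(t) = N₀·e^(rt): e^(r·23.4) = 47900/207 = 231.4.
r·23.4 = ln(231.4) = 5.4442, so r = 5.4442/23.4 = 0.23266.

0.23 per month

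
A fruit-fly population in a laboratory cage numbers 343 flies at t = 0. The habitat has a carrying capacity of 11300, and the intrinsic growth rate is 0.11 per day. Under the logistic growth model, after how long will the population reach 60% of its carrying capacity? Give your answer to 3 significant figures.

A = (K − N₀)/N₀ = (11300 − 343)/343 = 31.945.
Solve 11300/(1 + 31.945·e^(−0.11t)) = 6780: 1 + 31.945·e^(−0.11t) = 1.6667, so e^(−0.11t) = 0.0208695.
−0.11·t = ln(0.0208695) = -3.8695, so t = 3.8695/0.11 = 35.177.

35.2 days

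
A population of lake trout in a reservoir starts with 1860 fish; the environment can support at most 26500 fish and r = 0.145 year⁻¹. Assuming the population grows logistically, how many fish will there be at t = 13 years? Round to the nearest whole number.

A = (K − N₀)/N₀ = (26500 − 1860)/1860 = 13.247.
N(t) = K/(1 + A·e^(−rt)) = 26500/(1 + 13.247×e^(−0.145×13)).
e^(−1.885) = 0.15183; denominator = 1 + 13.247×0.15183 = 3.0113.
N = 26500/3.0113 = 8800.11.

8800 fish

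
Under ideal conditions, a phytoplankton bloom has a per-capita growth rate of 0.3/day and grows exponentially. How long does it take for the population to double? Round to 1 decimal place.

2.3 days

Doubling time t_d = ln(2)/r = 0.6931/0.3 = 2.3105.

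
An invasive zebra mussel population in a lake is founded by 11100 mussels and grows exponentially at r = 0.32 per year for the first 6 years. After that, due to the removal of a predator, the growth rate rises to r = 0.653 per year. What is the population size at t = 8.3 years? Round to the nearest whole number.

339966 mussels

Phase 1: N(6) = 11100·e^(0.32×6) = 11100·e^1.92 = 75712.6.
Phase 2 runs for 8.3 − 6 = 2.3 years at r = 0.653.
N(8.3) = 75712.6·e^(0.653×2.3) = 75712.6·e^1.502 = 339966.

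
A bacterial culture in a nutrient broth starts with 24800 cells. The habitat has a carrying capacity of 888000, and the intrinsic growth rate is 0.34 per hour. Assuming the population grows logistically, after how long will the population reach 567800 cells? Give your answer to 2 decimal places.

12.13 hours

A = (K − N₀)/N₀ = (888000 − 24800)/24800 = 34.806.
Solve 888000/(1 + 34.806·e^(−0.34t)) = 567800: 1 + 34.806·e^(−0.34t) = 1.5639, so e^(−0.34t) = 0.0162019.
−0.34·t = ln(0.0162019) = -4.1226, so t = 4.1226/0.34 = 12.125.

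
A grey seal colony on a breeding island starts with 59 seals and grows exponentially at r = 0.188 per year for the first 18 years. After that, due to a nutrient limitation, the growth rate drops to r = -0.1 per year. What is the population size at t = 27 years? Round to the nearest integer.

Phase 1: N(18) = 59·e^(0.188×18) = 59·e^3.384 = 1739.82.
Phase 2 runs for 27 − 18 = 9 years at r = -0.1.
N(27) = 1739.82·e^(-0.1×9) = 1739.82·e^-0.9 = 707.358.

707 seals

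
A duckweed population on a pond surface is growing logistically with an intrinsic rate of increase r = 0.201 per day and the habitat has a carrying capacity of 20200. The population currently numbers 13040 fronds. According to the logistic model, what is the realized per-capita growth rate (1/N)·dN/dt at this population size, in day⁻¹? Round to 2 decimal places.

0.07 per day

(1/N)·dN/dt = r(1 − N/K) = 0.201 × (1 − 13040/20200).
= 0.201 × 0.35446 = 0.071246.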